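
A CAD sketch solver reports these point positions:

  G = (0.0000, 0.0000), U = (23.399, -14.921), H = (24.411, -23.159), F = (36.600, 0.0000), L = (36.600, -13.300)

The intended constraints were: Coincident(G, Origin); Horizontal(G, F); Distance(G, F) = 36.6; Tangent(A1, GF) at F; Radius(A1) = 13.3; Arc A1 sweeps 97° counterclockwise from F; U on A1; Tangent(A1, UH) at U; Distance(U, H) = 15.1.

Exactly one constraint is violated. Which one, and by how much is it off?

Distance(U, H) = 15.1 — off by 6.80.

G = (0.00, 0.00) ✓; G.y = 0.00, F.y = 0.00 ✓; |GF| = 36.60 ✓; ∠(LF, FG) = 90.00° ✓; |LF| = 13.30 ✓; bearing(L→U) − bearing(L→F) = 97.00° ✓; |LU| = 13.30 ✓; ∠(LU, UH) = 90.00° ✓; |UH| = 8.300 ✗.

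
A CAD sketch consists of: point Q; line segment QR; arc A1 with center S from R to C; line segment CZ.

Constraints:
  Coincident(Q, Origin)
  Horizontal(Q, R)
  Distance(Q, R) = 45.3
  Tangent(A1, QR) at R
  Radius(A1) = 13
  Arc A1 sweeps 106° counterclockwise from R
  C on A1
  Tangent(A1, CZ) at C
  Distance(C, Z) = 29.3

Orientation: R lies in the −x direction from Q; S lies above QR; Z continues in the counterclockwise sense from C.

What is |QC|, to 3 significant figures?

36.8

The tangent condition forces SR to be normal to QR, so S = R + (0, 13) = (-45.3, 13.0). On A1, R sits at bearing -90° from S; a 106° counterclockwise sweep puts C at bearing 16°, so C = S + 13.0·(cos 16°, sin 16°) = (-32.8, 16.6). Then |QC| = |C − Q| = 36.8.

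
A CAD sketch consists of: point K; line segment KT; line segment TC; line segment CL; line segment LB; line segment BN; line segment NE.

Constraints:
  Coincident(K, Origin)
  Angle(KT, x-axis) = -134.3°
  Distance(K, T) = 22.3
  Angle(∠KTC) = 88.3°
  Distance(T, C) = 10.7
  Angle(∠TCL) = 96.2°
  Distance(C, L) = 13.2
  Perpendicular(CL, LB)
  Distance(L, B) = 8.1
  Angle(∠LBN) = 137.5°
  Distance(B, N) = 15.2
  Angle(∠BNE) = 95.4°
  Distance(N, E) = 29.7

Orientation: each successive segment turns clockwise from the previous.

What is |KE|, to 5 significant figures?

43.254

K is at the origin; KT runs at -134.3° with length 22.3, so T = (-15.575, -15.960). ∠KTC = 88.3° gives TC at 134.00° from the x-axis; with |TC| = 10.7, C = (-23.008, -8.2630). ∠TCL = 96.2° gives CL at 50.200° from the x-axis; with |CL| = 13.2, L = (-14.558, 1.8783). CL is perpendicular to LB, so LB runs at -39.800°; with |LB| = 8.1, B = (-8.3350, -3.3066). ∠LBN = 137.5° gives BN at -82.300° from the x-axis; with |BN| = 15.2, N = (-6.2984, -18.370). ∠BNE = 95.4° gives NE at -166.90° from the x-axis; with |NE| = 29.7, E = (-35.225, -25.101). Then |KE| = |E − K| = 43.254.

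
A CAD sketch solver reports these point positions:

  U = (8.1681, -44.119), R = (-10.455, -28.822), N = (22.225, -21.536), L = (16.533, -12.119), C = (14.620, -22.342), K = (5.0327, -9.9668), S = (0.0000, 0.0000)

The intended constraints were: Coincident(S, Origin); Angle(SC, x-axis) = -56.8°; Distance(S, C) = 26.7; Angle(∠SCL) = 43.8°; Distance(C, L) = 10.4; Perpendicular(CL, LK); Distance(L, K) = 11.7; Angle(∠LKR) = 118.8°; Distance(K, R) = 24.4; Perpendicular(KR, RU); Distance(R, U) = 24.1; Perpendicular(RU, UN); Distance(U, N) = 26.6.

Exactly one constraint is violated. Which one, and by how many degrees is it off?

Perpendicular(RU, UN) — off by 7.50°.

S = (0.00, 0.00) ✓; SC at -56.80° ✓; |SC| = 26.70 ✓; ∠SCL = 43.80° ✓; |CL| = 10.40 ✓; ∠(CL, LK) = 90.00° ✓; |LK| = 11.70 ✓; ∠LKR = 118.8° ✓; |KR| = 24.40 ✓; ∠(KR, RU) = 90.00° ✓; |RU| = 24.10 ✓; ∠(RU, UN) = 97.50° ✗; |UN| = 26.60 ✓.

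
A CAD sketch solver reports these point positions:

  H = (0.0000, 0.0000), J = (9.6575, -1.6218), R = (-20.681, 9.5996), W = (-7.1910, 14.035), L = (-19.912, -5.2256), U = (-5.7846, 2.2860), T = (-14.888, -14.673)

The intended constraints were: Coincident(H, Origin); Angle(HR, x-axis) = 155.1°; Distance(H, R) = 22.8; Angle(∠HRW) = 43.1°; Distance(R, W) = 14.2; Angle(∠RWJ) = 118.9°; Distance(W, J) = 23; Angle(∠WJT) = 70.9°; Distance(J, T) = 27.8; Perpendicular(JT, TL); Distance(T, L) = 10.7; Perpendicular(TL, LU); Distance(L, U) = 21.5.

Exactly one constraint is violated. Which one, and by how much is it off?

Distance(L, U) = 21.5 — off by 5.50.

H = (0.00, 0.00) ✓; HR at 155.1° ✓; |HR| = 22.80 ✓; ∠HRW = 43.10° ✓; |RW| = 14.20 ✓; ∠RWJ = 118.9° ✓; |WJ| = 23.00 ✓; ∠WJT = 70.90° ✓; |JT| = 27.80 ✓; ∠(JT, TL) = 90.00° ✓; |TL| = 10.70 ✓; ∠(TL, LU) = 90.00° ✓; |LU| = 16.00 ✗.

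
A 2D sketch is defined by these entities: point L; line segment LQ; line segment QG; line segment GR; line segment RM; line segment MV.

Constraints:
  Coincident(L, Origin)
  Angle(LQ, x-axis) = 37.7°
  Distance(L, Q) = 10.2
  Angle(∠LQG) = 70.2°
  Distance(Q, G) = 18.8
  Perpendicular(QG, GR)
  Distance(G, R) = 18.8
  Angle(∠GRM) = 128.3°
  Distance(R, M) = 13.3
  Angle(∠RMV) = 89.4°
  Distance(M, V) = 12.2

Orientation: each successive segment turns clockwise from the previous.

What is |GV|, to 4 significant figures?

24.96

L is at the origin; LQ runs at 37.7° with length 10.2, so Q = (8.070, 6.238). ∠LQG = 70.2° gives QG at -72.10° from the x-axis; with |QG| = 18.8, G = (13.85, -11.65). The perpendicularity gives GR at right angles to QG, so GR runs at -162.1°; with |GR| = 18.8, R = (-4.041, -17.43). ∠GRM = 128.3° gives RM at 146.2° from the x-axis; with |RM| = 13.3, M = (-15.09, -10.03). ∠RMV = 89.4° gives MV at 55.60° from the x-axis; with |MV| = 12.2, V = (-8.201, 0.03441). Then |GV| = |V − G| = 24.96.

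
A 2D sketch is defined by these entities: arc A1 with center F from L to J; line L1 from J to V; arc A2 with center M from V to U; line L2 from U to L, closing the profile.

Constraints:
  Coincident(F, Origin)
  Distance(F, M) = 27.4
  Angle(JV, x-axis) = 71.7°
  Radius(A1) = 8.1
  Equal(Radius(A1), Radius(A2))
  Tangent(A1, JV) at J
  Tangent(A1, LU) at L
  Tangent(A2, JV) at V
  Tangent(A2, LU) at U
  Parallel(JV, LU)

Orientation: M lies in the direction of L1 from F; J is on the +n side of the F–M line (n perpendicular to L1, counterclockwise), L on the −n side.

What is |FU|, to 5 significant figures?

28.572

Tangency of A1 to both parallel lines with radius 8.1 puts J and L at F ± 8.1·n: J = (-7.6903, 2.5433), L = (7.6903, -2.5433). Equal radii place V and U the same way about M: V = M + 8.1·n = (0.91305, 28.558), U = M − 8.1·n = (16.294, 23.471). Then |FU| = |U − F| = 28.572.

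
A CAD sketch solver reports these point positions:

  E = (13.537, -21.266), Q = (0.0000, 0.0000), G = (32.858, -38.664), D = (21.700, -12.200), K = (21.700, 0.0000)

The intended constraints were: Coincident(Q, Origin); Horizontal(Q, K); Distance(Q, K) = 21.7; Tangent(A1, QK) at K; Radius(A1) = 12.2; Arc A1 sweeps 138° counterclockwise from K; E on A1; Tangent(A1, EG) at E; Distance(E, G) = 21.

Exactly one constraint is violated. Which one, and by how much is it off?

Distance(E, G) = 21 — off by 5.00.

Q = (0.00, 0.00) ✓; Q.y = 0.00, K.y = 0.00 ✓; |QK| = 21.70 ✓; ∠(DK, KQ) = 90.00° ✓; |DK| = 12.20 ✓; bearing(D→E) − bearing(D→K) = 138.0° ✓; |DE| = 12.20 ✓; ∠(DE, EG) = 90.00° ✓; |EG| = 26.00 ✗.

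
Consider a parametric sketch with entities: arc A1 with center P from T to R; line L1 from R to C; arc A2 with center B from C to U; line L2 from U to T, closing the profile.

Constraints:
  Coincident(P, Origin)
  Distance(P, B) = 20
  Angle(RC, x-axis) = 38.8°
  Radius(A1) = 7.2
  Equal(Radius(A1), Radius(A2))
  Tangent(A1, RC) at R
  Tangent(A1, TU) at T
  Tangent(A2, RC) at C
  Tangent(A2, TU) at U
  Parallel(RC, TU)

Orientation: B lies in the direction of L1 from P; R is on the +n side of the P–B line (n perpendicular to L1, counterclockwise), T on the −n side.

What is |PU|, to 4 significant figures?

21.26

The slot axis is L1's direction at 38.8°, so u = (cos 38.8°, sin 38.8°) = (0.7793, 0.6266) and n = (−sin 38.8°, cos 38.8°) = (-0.6266, 0.7793). P is at the origin and B lies 20.0 along u from P, so B = 20.0·u = (15.59, 12.53). Tangency of A1 to both parallel lines with radius 7.2 puts R and T at P ± 7.2·n: R = (-4.512, 5.611), T = (4.512, -5.611). Equal radii place C and U the same way about B: C = B + 7.2·n = (11.08, 18.14), U = B − 7.2·n = (20.10, 6.921). Then |PU| = |U − P| = 21.26.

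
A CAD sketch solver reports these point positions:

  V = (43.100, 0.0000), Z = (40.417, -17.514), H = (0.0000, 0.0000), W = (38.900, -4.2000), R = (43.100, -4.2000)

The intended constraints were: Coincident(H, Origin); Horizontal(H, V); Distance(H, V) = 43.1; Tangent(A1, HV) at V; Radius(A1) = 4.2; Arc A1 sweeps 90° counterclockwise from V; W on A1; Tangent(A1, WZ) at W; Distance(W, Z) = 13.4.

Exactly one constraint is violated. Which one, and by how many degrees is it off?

Tangent(A1, WZ) at W — off by 6.50°.

H = (0.00, 0.00) ✓; H.y = 0.00, V.y = 0.00 ✓; |HV| = 43.10 ✓; ∠(RV, VH) = 90.00° ✓; |RV| = 4.200 ✓; bearing(R→W) − bearing(R→V) = 90.00° ✓; |RW| = 4.200 ✓; ∠(RW, WZ) = 83.50° ✗; |WZ| = 13.40 ✓.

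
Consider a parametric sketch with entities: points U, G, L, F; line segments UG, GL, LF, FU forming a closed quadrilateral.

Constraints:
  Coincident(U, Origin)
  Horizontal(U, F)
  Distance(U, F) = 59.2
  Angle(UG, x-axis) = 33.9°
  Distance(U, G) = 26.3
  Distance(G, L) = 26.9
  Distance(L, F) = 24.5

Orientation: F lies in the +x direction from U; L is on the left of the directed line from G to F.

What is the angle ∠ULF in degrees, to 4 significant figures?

93.33°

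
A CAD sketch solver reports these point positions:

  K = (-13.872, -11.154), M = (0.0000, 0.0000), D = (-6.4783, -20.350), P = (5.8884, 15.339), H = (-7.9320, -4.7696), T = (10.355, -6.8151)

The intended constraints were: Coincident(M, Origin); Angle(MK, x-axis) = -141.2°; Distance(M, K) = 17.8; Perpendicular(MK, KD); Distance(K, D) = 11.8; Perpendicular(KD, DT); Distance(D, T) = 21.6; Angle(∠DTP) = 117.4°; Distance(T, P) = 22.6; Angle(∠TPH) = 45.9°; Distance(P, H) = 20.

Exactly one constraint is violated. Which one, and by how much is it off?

Distance(P, H) = 20 — off by 4.40.

M = (0.00, 0.00) ✓; MK at -141.2° ✓; |MK| = 17.80 ✓; ∠(MK, KD) = 90.00° ✓; |KD| = 11.80 ✓; ∠(KD, DT) = 90.00° ✓; |DT| = 21.60 ✓; ∠DTP = 117.4° ✓; |TP| = 22.60 ✓; ∠TPH = 45.90° ✓; |PH| = 24.40 ✗.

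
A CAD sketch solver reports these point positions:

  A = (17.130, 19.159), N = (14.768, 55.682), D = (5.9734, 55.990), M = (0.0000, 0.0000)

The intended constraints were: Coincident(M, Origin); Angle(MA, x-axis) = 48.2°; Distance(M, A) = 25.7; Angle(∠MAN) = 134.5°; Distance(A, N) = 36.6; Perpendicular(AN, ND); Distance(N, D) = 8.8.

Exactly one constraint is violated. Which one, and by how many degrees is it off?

Perpendicular(AN, ND) — off by 5.71°.

M = (0.00, 0.00) ✓; MA at 48.20° ✓; |MA| = 25.70 ✓; ∠MAN = 134.5° ✓; |AN| = 36.60 ✓; ∠(AN, ND) = 84.29° ✗; |ND| = 8.800 ✓.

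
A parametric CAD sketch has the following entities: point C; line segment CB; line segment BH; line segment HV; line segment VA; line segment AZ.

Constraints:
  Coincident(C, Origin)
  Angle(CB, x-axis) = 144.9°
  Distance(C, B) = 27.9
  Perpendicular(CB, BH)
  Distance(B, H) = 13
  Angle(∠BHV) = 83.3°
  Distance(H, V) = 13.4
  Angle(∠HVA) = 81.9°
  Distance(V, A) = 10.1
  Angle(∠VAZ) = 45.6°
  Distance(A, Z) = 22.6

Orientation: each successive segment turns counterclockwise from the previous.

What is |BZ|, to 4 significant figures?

21.10

C is at the origin; CB runs at 144.9° with length 27.9, so B = (-22.83, 16.04). The perpendicularity gives BH at right angles to CB, so BH runs at -125.1°; with |BH| = 13.0, H = (-30.30, 5.407). ∠BHV = 83.3° gives HV at -28.40° from the x-axis; with |HV| = 13.4, V = (-18.51, -0.9667). ∠HVA = 81.9° gives VA at 69.70° from the x-axis; with |VA| = 10.1, A = (-15.01, 8.506). ∠VAZ = 45.6° gives AZ at -155.9° from the x-axis; with |AZ| = 22.6, Z = (-35.64, -0.7223). Then |BZ| = |Z − B| = 21.10.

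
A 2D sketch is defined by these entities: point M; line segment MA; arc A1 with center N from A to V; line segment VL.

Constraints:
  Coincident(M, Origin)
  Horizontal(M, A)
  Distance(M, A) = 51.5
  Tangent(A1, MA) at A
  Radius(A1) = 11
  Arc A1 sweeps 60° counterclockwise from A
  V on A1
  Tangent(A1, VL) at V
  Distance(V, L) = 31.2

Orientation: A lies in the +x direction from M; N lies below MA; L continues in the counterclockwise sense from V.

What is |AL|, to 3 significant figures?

41.1

M is at the origin; MA is horizontal with |MA| = 51.5 and A on the +x side, so A = (51.5, 0.00). The tangent condition forces NA to be normal to MA, so N = A + (0, -11) = (51.5, -11.0). On A1, A sits at bearing 90° from N; a 60° counterclockwise sweep puts V at bearing 150°, so V = N + 11.0·(cos 150°, sin 150°) = (42.0, -5.50). The tangent condition forces NV to be normal to VL, so VL runs along (−sin 150°, cos 150°); with |VL| = 31.2, L = (26.4, -32.5). Then |AL| = |L − A| = 41.1.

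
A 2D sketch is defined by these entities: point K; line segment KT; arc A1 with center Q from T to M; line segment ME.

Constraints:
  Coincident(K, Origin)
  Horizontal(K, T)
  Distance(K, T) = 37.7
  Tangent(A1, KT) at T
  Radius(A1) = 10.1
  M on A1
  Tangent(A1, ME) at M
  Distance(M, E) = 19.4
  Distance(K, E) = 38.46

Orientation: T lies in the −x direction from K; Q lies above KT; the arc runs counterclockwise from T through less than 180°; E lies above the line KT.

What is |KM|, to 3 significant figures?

29.1

K is at the origin; K and T share the same y with |KT| = 37.7 and T on the −x side, so T = (-37.7, 0.00). The tangent condition forces QT to be normal to KT, so Q = T + (0, 10.1) = (-37.7, 10.1). Since QM ⟂ ME (tangency), |QE| = √(10.1² + 19.4²) = 21.9 regardless of where M sits on A1. So E lies on both circle(K, 38.46) and circle(Q, 21.9); the above-KT intersection is E = (-25.8, 28.5). M is the foot of the tangent from E: M = (-27.6, 9.16).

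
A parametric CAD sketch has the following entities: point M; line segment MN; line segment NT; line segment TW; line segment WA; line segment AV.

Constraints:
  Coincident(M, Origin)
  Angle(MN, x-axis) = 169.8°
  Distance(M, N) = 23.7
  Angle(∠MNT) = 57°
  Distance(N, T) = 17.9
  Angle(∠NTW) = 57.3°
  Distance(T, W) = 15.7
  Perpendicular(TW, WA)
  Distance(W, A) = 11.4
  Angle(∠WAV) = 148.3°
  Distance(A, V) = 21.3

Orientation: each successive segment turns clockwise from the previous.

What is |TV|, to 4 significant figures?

29.86

M is at the origin; MN runs at 169.8° with length 23.7, so N = (-23.33, 4.197). ∠MNT = 57.0° gives NT at 46.80° from the x-axis; with |NT| = 17.9, T = (-11.07, 17.25). ∠NTW = 57.3° gives TW at -75.90° from the x-axis; with |TW| = 15.7, W = (-7.247, 2.018). TW is perpendicular to WA, so WA runs at -165.9°; with |WA| = 11.4, A = (-18.30, -0.7588). ∠WAV = 148.3° gives AV at 162.4° from the x-axis; with |AV| = 21.3, V = (-38.61, 5.682). Then |TV| = |V − T| = 29.86.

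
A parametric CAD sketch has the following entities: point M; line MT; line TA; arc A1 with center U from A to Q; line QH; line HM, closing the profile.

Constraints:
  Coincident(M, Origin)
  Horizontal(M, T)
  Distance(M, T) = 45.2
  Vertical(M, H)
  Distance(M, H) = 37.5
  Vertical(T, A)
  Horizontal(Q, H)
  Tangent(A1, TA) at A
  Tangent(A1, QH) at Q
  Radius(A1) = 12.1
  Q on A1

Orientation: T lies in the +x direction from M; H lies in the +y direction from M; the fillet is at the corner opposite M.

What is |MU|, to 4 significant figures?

41.72

M is at the origin; MT is horizontal with |MT| = 45.2 and T on the +x side, so T = (45.20, 0.000). MH is vertical with |MH| = 37.5 and H on the +y side, so H = (0.000, 37.50). The virtual corner opposite M is at (45.20, 37.50). A1 meets TA tangentially, so UA is at right angles to TA and since A1 is tangent to QH there, UQ ⟂ QH, with radius 12.1, so the center U sits 12.1 in from both sides at U = (33.10, 25.40). Then |MU| = |U − M| = 41.72.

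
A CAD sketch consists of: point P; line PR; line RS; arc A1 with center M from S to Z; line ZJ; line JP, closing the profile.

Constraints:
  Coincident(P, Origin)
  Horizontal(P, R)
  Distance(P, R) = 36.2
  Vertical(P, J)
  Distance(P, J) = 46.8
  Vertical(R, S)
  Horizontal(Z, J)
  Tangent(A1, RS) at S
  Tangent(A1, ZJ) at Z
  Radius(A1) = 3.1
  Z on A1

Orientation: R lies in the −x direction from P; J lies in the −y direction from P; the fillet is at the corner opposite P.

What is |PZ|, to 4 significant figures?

57.32

The virtual corner opposite P is at (-36.20, -46.80). A1 meets RS tangentially, so MS is at right angles to RS and the tangent condition forces MZ to be normal to ZJ, with radius 3.1, so the center M sits 3.1 in from both sides at M = (-33.10, -43.70). That places the tangent points at S = (-36.20, -43.70) on RS and Z = (-33.10, -46.80) on ZJ. Then |PZ| = |Z − P| = 57.32.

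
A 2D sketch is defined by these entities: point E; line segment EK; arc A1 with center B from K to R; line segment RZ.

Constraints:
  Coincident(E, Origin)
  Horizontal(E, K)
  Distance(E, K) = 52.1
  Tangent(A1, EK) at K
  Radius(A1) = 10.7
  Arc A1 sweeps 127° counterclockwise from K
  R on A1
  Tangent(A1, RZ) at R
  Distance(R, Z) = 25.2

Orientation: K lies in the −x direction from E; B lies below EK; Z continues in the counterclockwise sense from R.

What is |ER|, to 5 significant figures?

63.021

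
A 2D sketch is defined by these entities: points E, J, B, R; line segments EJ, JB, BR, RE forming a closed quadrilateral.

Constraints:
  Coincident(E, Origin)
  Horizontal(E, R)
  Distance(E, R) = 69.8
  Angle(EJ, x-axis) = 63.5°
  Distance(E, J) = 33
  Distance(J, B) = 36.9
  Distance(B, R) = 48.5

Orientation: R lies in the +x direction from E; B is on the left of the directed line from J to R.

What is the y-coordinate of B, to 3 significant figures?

43.7

E is at the origin; ER is horizontal with |ER| = 69.8 and R in +x, so R = (69.8, 0). EJ runs at 63.5° with |EJ| = 33.0, so J = (14.7, 29.5). B is determined by |JB| = 36.9 and |BR| = 48.5 together: it lies at the intersection of circle(J, 36.9) and circle(R, 48.5). With |JR| = 62.5, the foot of the radical line on JR is 23.3 from J and the perpendicular offset is √(36.9² − 23.3²) = 28.6. Taking the left-of-JR solution: B = (48.8, 43.7).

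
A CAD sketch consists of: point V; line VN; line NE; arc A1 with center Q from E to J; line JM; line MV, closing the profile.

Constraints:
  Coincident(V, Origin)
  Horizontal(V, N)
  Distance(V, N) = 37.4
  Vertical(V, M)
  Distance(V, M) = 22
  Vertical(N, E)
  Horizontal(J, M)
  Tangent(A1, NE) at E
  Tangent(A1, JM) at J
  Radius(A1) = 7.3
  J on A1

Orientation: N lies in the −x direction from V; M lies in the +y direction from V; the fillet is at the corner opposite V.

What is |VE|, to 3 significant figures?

40.2

V is at the origin; VN is horizontal with |VN| = 37.4 and N on the −x side, so N = (-37.4, 0.00). VM is vertical with |VM| = 22.0 and M on the +y side, so M = (0.00, 22.0). The virtual corner opposite V is at (-37.4, 22.0). Since A1 is tangent to NE there, QE ⟂ NE and since A1 is tangent to JM there, QJ ⟂ JM, with radius 7.3, so the center Q sits 7.3 in from both sides at Q = (-30.1, 14.7). That places the tangent points at E = (-37.4, 14.7) on NE and J = (-30.1, 22.0) on JM. Then |VE| = |E − V| = 40.2.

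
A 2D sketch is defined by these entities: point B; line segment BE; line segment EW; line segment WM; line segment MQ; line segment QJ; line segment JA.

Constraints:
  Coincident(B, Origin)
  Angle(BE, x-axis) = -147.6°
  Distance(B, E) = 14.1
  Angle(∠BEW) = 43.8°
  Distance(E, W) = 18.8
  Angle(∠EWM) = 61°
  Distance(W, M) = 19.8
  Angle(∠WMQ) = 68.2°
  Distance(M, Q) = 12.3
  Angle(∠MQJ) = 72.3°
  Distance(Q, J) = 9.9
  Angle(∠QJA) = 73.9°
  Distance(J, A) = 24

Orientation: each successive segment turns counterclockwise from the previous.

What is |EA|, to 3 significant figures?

30.9

B is at the origin; BE runs at -147.6° with length 14.1, so E = (-11.9, -7.56). ∠BEW = 43.8° gives EW at -11.4° from the x-axis; with |EW| = 18.8, W = (6.52, -11.3). ∠EWM = 61.0° gives WM at 108° from the x-axis; with |WM| = 19.8, M = (0.537, 7.60). ∠WMQ = 68.2° gives MQ at -141° from the x-axis; with |MQ| = 12.3, Q = (-8.97, -0.205). ∠MQJ = 72.3° gives QJ at -32.9° from the x-axis; with |QJ| = 9.9, J = (-0.655, -5.58). ∠QJA = 73.9° gives JA at 73.2° from the x-axis; with |JA| = 24.0, A = (6.28, 17.4). Then |EA| = |A − E| = 30.9.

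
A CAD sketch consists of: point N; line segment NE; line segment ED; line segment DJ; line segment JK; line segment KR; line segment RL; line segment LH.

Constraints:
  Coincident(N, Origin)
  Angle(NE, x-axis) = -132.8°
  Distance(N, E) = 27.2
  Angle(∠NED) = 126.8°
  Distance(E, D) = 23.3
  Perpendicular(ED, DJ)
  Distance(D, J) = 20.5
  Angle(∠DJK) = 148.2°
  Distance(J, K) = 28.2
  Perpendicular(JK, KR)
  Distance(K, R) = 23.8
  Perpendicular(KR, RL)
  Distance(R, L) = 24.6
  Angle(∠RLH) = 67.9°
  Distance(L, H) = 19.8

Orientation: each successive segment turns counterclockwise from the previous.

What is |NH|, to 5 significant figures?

29.602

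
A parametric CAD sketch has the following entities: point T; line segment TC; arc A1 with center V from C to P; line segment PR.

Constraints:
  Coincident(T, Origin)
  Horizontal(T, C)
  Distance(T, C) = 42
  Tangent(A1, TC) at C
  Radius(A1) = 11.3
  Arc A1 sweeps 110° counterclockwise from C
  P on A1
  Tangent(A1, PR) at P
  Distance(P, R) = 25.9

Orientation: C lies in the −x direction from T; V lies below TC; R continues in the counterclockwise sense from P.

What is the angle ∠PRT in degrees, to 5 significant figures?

67.927°

T is at the origin; TC is horizontal with |TC| = 42.0 and C on the −x side, so C = (-42.000, 0.0000). Since A1 is tangent to TC there, VC ⟂ TC, so V = C + (0, -11.3) = (-42.000, -11.300). On A1, C sits at bearing 90° from V; a 110° counterclockwise sweep puts P at bearing 200°, so P = V + 11.3·(cos 200°, sin 200°) = (-52.619, -15.165). The tangent condition forces VP to be normal to PR, so PR runs along (−sin 200°, cos 200°); with |PR| = 25.9, R = (-43.760, -39.503). Then cos ∠PRT = RP·RT / (|RP||RT|), giving 67.927°.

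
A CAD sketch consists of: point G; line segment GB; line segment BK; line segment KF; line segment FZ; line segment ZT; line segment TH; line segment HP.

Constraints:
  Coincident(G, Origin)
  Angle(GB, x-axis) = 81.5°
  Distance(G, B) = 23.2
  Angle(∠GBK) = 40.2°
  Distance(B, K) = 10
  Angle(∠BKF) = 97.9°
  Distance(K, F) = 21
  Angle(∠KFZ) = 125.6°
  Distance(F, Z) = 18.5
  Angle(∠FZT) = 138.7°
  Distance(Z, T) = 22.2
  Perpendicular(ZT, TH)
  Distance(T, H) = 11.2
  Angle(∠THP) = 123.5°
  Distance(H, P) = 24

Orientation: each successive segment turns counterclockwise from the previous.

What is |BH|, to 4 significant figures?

32.77

G is at the origin; GB runs at 81.5° with length 23.2, so B = (3.429, 22.95). ∠GBK = 40.2° gives BK at -138.7° from the x-axis; with |BK| = 10.0, K = (-4.083, 16.35). ∠BKF = 97.9° gives KF at -56.60° from the x-axis; with |KF| = 21.0, F = (7.477, -1.187). ∠KFZ = 125.6° gives FZ at -2.200° from the x-axis; with |FZ| = 18.5, Z = (25.96, -1.897). ∠FZT = 138.7° gives ZT at 39.10° from the x-axis; with |ZT| = 22.2, T = (43.19, 12.10). ZT is perpendicular to TH, so TH runs at 129.1°; with |TH| = 11.2, H = (36.13, 20.80). Then |BH| = |H − B| = 32.77.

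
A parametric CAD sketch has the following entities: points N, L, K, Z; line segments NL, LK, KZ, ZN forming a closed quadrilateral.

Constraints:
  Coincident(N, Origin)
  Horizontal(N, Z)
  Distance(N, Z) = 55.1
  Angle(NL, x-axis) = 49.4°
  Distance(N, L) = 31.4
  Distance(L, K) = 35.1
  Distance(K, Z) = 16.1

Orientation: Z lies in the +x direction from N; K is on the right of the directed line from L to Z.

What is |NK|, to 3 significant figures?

40.3

N is at the origin; NZ is horizontal with |NZ| = 55.1 and Z in +x, so Z = (55.1, 0). NL runs at 49.4° with |NL| = 31.4, so L = (20.4, 23.8). K is determined by |LK| = 35.1 and |KZ| = 16.1 together: it lies at the intersection of circle(L, 35.1) and circle(Z, 16.1). With |LZ| = 42.1, the foot of the radical line on LZ is 32.6 from L and the perpendicular offset is √(35.1² − 32.6²) = 13.0. Taking the right-of-LZ solution: K = (39.9, -5.36).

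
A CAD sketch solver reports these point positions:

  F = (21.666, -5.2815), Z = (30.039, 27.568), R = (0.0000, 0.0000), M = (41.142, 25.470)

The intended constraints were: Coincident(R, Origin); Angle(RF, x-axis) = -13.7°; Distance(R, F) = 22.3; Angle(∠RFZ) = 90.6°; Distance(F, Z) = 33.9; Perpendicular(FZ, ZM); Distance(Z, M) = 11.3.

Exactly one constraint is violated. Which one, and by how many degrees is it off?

Perpendicular(FZ, ZM) — off by 3.60°.

R = (0.00, 0.00) ✓; RF at -13.70° ✓; |RF| = 22.30 ✓; ∠RFZ = 90.60° ✓; |FZ| = 33.90 ✓; ∠(FZ, ZM) = 86.40° ✗; |ZM| = 11.30 ✓.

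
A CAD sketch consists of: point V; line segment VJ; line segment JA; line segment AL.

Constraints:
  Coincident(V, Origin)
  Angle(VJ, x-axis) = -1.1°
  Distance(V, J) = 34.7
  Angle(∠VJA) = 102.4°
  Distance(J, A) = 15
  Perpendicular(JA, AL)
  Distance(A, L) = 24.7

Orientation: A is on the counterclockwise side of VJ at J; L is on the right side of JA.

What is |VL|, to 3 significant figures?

62.7

V is at the origin; VJ runs at -1.1° with length 34.7, so J = 34.7·(cos -1.1°, sin -1.1°) = (34.7, -0.666). ∠VJA = 102.4°, so JA runs at -1.1° + (180° − 102.4°) = 76.5° from the x-axis; with |JA| = 15.0, A = J + 15.0·(cos 76.5°, sin 76.5°) = (38.2, 13.9). The perpendicularity gives AL at right angles to JA; with |AL| = 24.7 on the right of JA, L = A + 24.7·(0.972, -0.233) = (62.2, 8.15). Then |VL| = |L − V| = 62.7.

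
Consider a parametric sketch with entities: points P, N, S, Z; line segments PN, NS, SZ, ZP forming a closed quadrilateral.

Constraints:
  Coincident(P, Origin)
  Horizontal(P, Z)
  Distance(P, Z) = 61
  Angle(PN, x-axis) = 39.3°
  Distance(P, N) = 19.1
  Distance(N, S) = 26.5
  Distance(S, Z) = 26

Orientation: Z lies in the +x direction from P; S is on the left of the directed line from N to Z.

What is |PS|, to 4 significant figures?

44.12

P is at the origin; PZ is horizontal with |PZ| = 61.0 and Z in +x, so Z = (61.0, 0). PN runs at 39.3° with |PN| = 19.1, so N = (14.78, 12.10). S is determined by |NS| = 26.5 and |SZ| = 26.0 together: it lies at the intersection of circle(N, 26.5) and circle(Z, 26.0). With |NZ| = 47.78, the foot of the radical line on NZ is 24.16 from N and the perpendicular offset is √(26.5² − 24.16²) = 10.88. Taking the left-of-NZ solution: S = (40.91, 16.51).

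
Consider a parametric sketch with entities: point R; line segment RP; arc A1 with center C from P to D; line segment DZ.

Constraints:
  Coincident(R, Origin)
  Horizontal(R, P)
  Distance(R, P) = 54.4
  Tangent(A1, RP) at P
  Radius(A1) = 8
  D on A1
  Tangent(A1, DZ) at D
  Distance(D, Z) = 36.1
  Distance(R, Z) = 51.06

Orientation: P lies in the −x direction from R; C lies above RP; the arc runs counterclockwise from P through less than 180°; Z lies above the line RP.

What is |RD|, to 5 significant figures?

47.244

R is at the origin; R and P share the same y with |RP| = 54.4 and P on the −x side, so P = (-54.400, 0.0000). The tangent condition forces CP to be normal to RP, so C = P + (0, 8) = (-54.400, 8.0000). Since CD ⟂ DZ (tangency), |CZ| = √(8.0² + 36.1²) = 36.976 regardless of where D sits on A1. So Z lies on both circle(R, 51.06) and circle(C, 36.976); the above-RP intersection is Z = (-33.520, 38.516). D is the foot of the tangent from Z: D = (-46.977, 5.0180).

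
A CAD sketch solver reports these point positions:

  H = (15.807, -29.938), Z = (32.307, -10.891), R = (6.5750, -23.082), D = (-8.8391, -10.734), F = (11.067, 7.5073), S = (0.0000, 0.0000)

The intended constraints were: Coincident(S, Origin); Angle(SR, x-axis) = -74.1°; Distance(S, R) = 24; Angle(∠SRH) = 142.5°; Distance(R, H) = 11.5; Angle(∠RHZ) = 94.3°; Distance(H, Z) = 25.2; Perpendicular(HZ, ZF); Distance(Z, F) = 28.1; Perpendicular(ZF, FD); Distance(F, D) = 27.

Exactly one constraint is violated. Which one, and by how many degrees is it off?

Perpendicular(ZF, FD) — off by 6.60°.

S = (0.00, 0.00) ✓; SR at -74.10° ✓; |SR| = 24.00 ✓; ∠SRH = 142.5° ✓; |RH| = 11.50 ✓; ∠RHZ = 94.30° ✓; |HZ| = 25.20 ✓; ∠(HZ, ZF) = 90.00° ✓; |ZF| = 28.10 ✓; ∠(ZF, FD) = 83.40° ✗; |FD| = 27.00 ✓.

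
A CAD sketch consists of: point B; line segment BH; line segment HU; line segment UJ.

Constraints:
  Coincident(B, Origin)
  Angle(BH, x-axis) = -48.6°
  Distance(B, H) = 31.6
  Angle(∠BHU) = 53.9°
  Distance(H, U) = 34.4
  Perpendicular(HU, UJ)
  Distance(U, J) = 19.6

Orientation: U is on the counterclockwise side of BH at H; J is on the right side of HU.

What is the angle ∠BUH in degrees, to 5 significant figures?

58.280°

B is at the origin; BH runs at -48.6° with length 31.6, so H = 31.6·(cos -48.6°, sin -48.6°) = (20.897, -23.704). ∠BHU = 53.9°, so HU runs at -48.6° + (180° − 53.9°) = 77.500° from the x-axis; with |HU| = 34.4, U = H + 34.4·(cos 77.500°, sin 77.500°) = (28.343, 9.8811). Then cos ∠BUH = UB·UH / (|UB||UH|), giving 58.280°.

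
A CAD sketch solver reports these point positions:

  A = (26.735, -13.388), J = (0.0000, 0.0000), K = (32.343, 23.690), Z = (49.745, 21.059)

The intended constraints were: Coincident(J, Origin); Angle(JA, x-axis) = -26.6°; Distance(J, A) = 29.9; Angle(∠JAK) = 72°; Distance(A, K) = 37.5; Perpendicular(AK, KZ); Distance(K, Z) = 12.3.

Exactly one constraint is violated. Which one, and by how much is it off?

Distance(K, Z) = 12.3 — off by 5.30.

J = (0.00, 0.00) ✓; JA at -26.60° ✓; |JA| = 29.90 ✓; ∠JAK = 72.00° ✓; |AK| = 37.50 ✓; ∠(AK, KZ) = 90.00° ✓; |KZ| = 17.60 ✗.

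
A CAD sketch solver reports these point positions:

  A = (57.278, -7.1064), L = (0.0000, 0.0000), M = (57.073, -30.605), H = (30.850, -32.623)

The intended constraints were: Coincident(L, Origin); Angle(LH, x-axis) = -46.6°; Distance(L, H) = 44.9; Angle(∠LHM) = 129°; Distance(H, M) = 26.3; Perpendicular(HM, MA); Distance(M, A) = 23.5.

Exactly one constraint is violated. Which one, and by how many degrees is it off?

Perpendicular(HM, MA) — off by 4.90°.

L = (0.00, 0.00) ✓; LH at -46.60° ✓; |LH| = 44.90 ✓; ∠LHM = 129.0° ✓; |HM| = 26.30 ✓; ∠(HM, MA) = 85.10° ✗; |MA| = 23.50 ✓.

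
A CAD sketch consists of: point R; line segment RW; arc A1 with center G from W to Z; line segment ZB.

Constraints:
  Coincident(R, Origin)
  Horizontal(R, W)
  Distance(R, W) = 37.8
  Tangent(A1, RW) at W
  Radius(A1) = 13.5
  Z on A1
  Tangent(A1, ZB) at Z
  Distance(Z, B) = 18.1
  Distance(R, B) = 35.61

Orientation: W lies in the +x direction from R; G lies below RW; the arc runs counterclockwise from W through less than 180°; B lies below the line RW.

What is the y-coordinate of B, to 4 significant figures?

-28.69

Checks: |GZ| = 13.50 ✓; ∠(GZ, ZB) = 90.00° ✓; |ZB| = 18.10 ✓; |RB| = 35.61 ✓.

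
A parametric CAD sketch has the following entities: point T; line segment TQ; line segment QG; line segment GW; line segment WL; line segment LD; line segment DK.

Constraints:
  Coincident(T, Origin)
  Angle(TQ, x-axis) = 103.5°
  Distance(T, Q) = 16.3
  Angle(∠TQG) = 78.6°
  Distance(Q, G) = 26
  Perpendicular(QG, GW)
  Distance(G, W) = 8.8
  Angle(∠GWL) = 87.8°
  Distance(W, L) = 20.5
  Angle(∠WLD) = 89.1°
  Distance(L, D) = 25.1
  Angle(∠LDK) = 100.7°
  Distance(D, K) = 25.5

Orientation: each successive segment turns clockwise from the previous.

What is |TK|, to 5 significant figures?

46.495

T is at the origin; TQ runs at 103.5° with length 16.3, so Q = (-3.8052, 15.850). ∠TQG = 78.6° gives QG at 2.1000° from the x-axis; with |QG| = 26.0, G = (22.177, 16.802). QG is perpendicular to GW, so GW runs at -87.900°; with |GW| = 8.8, W = (22.500, 8.0083). ∠GWL = 87.8° gives WL at 179.90° from the x-axis; with |WL| = 20.5, L = (1.9999, 8.0441). ∠WLD = 89.1° gives LD at 89.000° from the x-axis; with |LD| = 25.1, D = (2.4379, 33.140). ∠LDK = 100.7° gives DK at 9.7000° from the x-axis; with |DK| = 25.5, K = (27.573, 37.437). Then |TK| = |K − T| = 46.495.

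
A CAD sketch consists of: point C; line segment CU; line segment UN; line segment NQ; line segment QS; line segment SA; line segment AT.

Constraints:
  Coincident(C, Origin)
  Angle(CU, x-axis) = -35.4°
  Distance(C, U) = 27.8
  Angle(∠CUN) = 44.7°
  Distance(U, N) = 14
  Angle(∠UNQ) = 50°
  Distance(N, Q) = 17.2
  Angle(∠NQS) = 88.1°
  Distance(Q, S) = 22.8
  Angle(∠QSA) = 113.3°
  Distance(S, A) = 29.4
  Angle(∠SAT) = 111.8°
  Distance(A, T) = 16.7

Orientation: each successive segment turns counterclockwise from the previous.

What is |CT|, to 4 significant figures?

50.99

C is at the origin; CU runs at -35.4° with length 27.8, so U = (22.66, -16.10). ∠CUN = 44.7° gives UN at 99.90° from the x-axis; with |UN| = 14.0, N = (20.25, -2.312). ∠UNQ = 50.0° gives NQ at -130.1° from the x-axis; with |NQ| = 17.2, Q = (9.175, -15.47). ∠NQS = 88.1° gives QS at -38.20° from the x-axis; with |QS| = 22.8, S = (27.09, -29.57). ∠QSA = 113.3° gives SA at 28.50° from the x-axis; with |SA| = 29.4, A = (52.93, -15.54). ∠SAT = 111.8° gives AT at 96.70° from the x-axis; with |AT| = 16.7, T = (50.98, 1.046). Then |CT| = |T − C| = 50.99.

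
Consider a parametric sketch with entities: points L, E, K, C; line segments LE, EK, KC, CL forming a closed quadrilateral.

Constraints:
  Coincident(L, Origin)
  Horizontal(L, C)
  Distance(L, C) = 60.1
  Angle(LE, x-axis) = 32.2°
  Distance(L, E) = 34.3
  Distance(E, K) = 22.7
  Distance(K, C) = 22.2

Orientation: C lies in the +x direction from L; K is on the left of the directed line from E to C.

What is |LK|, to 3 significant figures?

55.5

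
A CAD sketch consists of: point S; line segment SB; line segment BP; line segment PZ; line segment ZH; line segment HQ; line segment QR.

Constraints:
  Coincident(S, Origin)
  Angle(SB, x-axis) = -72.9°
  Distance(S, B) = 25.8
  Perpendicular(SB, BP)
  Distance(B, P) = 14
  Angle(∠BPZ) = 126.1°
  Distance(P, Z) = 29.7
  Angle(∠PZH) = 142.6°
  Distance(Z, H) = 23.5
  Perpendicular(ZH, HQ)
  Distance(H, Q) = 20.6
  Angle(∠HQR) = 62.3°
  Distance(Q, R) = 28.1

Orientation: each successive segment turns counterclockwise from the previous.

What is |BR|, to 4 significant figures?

32.86

S is at the origin; SB runs at -72.9° with length 25.8, so B = (7.586, -24.66). SB is perpendicular to BP, so BP runs at 17.10°; with |BP| = 14.0, P = (20.97, -20.54). ∠BPZ = 126.1° gives PZ at 71.00° from the x-axis; with |PZ| = 29.7, Z = (30.64, 7.539). ∠PZH = 142.6° gives ZH at 108.4° from the x-axis; with |ZH| = 23.5, H = (23.22, 29.84). ZH is perpendicular to HQ, so HQ runs at -161.6°; with |HQ| = 20.6, Q = (3.672, 23.34). ∠HQR = 62.3° gives QR at -43.90° from the x-axis; with |QR| = 28.1, R = (23.92, 3.851). Then |BR| = |R − B| = 32.86.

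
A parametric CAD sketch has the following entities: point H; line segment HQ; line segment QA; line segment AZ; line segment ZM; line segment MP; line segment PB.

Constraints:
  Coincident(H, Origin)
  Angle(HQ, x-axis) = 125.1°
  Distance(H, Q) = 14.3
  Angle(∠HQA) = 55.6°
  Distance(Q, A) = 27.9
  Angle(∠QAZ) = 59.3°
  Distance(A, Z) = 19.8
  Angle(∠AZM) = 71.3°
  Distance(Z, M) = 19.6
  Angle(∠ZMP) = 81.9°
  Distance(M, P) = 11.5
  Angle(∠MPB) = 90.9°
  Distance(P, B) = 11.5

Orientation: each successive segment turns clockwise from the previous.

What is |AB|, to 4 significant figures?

8.814

∠ZMP = 81.9° gives MP at 33.20° from the x-axis; with |MP| = 11.5, P = (6.462, 15.91). ∠MPB = 90.9° gives PB at -55.90° from the x-axis; with |PB| = 11.5, B = (12.91, 6.392). Then |AB| = |B − A| = 8.814.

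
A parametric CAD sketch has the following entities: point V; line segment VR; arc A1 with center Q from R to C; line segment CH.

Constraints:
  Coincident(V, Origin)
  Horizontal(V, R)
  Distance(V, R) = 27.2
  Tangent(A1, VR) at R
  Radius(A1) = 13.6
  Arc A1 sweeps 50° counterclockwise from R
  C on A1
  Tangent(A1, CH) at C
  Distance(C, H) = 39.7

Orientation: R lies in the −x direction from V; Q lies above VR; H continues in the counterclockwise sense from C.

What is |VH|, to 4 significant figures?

36.34

On A1, R sits at bearing -90° from Q; a 50° counterclockwise sweep puts C at bearing -40°, so C = Q + 13.6·(cos -40°, sin -40°) = (-16.78, 4.858). Tangency of A1 to CH means the radius QC is perpendicular to CH, so CH runs along (−sin -40°, cos -40°); with |CH| = 39.7, H = (8.737, 35.27). Then |VH| = |H − V| = 36.34.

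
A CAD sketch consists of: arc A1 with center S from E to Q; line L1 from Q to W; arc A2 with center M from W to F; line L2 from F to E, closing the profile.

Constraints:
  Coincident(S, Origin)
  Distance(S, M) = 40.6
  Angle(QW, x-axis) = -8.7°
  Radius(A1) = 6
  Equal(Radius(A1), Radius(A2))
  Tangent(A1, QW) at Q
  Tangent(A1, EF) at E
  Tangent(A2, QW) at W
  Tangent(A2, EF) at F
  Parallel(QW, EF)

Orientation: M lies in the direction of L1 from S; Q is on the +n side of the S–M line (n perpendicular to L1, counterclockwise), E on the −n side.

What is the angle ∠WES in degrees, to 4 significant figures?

73.53°

Tangency of A1 to both parallel lines with radius 6.0 puts Q and E at S ± 6.0·n: Q = (0.9076, 5.931), E = (-0.9076, -5.931). Equal radii place W and F the same way about M: W = M + 6.0·n = (41.04, -0.2102), F = M − 6.0·n = (39.23, -12.07). Then cos ∠WES = EW·ES / (|EW||ES|), giving 73.53°.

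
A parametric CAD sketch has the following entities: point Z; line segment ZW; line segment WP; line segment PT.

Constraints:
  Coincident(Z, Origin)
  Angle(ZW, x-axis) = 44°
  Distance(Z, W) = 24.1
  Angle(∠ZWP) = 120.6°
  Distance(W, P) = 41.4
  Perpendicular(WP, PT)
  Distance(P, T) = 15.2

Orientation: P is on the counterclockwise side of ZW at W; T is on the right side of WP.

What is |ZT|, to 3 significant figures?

64.6

Z is at the origin; ZW runs at 44.0° with length 24.1, so W = 24.1·(cos 44.0°, sin 44.0°) = (17.3, 16.7). ∠ZWP = 120.6°, so WP runs at 44.0° + (180° − 120.6°) = 103° from the x-axis; with |WP| = 41.4, P = W + 41.4·(cos 103°, sin 103°) = (7.74, 57.0). WP is perpendicular to PT; with |PT| = 15.2 on the right of WP, T = P + 15.2·(0.973, 0.232) = (22.5, 60.5). Then |ZT| = |T − Z| = 64.6.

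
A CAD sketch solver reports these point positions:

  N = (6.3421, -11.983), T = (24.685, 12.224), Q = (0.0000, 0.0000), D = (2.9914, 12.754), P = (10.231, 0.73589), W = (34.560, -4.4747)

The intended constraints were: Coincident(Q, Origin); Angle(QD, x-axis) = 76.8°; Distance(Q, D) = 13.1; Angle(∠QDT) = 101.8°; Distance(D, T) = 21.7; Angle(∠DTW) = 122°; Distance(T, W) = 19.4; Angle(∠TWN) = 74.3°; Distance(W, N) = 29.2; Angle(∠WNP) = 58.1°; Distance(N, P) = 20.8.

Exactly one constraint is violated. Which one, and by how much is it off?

Distance(N, P) = 20.8 — off by 7.50.

Q = (0.00, 0.00) ✓; QD at 76.80° ✓; |QD| = 13.10 ✓; ∠QDT = 101.8° ✓; |DT| = 21.70 ✓; ∠DTW = 122.0° ✓; |TW| = 19.40 ✓; ∠TWN = 74.30° ✓; |WN| = 29.20 ✓; ∠WNP = 58.10° ✓; |NP| = 13.30 ✗.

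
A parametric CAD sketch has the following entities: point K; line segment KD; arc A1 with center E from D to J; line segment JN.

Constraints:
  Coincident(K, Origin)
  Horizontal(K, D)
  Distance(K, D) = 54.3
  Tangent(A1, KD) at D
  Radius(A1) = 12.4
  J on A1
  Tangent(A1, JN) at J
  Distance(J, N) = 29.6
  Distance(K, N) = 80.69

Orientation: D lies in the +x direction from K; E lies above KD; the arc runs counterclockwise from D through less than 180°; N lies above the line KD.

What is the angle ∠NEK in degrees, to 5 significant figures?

131.71°

Checks: |EJ| = 12.40 ✓; ∠(EJ, JN) = 90.00° ✓; |JN| = 29.60 ✓; |KN| = 80.69 ✓.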